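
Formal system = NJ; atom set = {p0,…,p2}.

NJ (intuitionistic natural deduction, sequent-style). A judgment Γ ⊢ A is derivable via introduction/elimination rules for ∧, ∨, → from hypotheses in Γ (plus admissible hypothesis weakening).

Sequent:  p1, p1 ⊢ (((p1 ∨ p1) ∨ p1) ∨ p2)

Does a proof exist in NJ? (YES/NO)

Derivation trace:
[∨I₁] p1, p1 ⊢ (((p1 ∨ p1) ∨ p1) ∨ p2)
  [∨I₁] p1, p1 ⊢ ((p1 ∨ p1) ∨ p1)
    [Wk] p1, p1 ⊢ (p1 ∨ p1)
      [∨I₁] p1 ⊢ (p1 ∨ p1)
        [Ax] p1 ⊢ p1

Result: YES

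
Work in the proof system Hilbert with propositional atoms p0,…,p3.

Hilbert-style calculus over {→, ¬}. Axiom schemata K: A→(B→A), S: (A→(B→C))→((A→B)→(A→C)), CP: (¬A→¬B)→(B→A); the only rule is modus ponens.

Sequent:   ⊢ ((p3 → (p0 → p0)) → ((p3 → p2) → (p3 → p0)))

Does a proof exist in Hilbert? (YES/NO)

Search for a countermodel by truth-table:
  v=0000: Γ:[] Δ:[((p3 → (p0 → p0)) → ((p3 → p2) → (p3 → p0)))=T] refutes=False
  v=0001: Γ:[] Δ:[((p3 → (p0 → p0)) → ((p3 → p2) → (p3 → p0)))=T] refutes=False
  v=0010: Γ:[] Δ:[((p3 → (p0 → p0)) → ((p3 → p2) → (p3 → p0)))=T] refutes=False
  v=0011: Γ:[] Δ:[((p3 → (p0 → p0)) → ((p3 → p2) → (p3 → p0)))=F] refutes=True  ← countermodel

Result: NO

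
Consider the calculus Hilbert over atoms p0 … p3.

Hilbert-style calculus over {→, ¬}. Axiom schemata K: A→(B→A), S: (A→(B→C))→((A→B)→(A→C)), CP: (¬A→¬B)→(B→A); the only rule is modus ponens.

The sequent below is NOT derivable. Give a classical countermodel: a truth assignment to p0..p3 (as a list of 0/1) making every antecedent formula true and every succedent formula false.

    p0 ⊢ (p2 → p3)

Enumerate valuations to refute Γ ⊢ Δ:
  v=0000: Γ:[p0=F] Δ:[(p2 → p3)=T] refutes=False
  v=0001: Γ:[p0=F] Δ:[(p2 → p3)=T] refutes=False
  v=0010: Γ:[p0=F] Δ:[(p2 → p3)=F] refutes=False
  v=0011: Γ:[p0=F] Δ:[(p2 → p3)=T] refutes=False
  v=0100: Γ:[p0=F] Δ:[(p2 → p3)=T] refutes=False
  v=0101: Γ:[p0=F] Δ:[(p2 → p3)=T] refutes=False
  v=0110: Γ:[p0=F] Δ:[(p2 → p3)=F] refutes=False
  v=0111: Γ:[p0=F] Δ:[(p2 → p3)=T] refutes=False
  v=1000: Γ:[p0=T] Δ:[(p2 → p3)=T] refutes=False
  v=1001: Γ:[p0=T] Δ:[(p2 → p3)=T] refutes=False
  v=1010: Γ:[p0=T] Δ:[(p2 → p3)=F] refutes=True  ← countermodel

Result: [1, 0, 1, 0]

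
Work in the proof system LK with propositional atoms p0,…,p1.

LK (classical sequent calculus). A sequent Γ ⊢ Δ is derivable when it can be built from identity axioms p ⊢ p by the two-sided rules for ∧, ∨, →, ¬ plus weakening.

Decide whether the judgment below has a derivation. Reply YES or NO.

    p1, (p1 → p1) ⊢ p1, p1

Proof tree:
[WR] p1, (p1 → p1) ⊢ p1, p1
  [→L] p1, (p1 → p1) ⊢ p1
    [Ax] p1 ⊢ p1
    [Ax] p1 ⊢ p1

Result: YES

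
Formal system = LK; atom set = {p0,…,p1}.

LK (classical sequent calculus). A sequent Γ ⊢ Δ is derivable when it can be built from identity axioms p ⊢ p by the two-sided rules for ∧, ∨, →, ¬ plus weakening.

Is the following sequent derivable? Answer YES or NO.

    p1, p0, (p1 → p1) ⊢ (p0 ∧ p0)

Proof tree:
[∧R] p1, p0, (p1 → p1) ⊢ (p0 ∧ p0)
  [→L] p1, p0, (p1 → p1) ⊢ p0
    [Ax] p1 ⊢ p1
    [WL] p0, p1 ⊢ p0
      [Ax] p0 ⊢ p0
  [→L] p1, p0, (p1 → p1) ⊢ p0
    [Ax] p1 ⊢ p1
    [WL] p0, p1 ⊢ p0
      [Ax] p0 ⊢ p0

Result: YES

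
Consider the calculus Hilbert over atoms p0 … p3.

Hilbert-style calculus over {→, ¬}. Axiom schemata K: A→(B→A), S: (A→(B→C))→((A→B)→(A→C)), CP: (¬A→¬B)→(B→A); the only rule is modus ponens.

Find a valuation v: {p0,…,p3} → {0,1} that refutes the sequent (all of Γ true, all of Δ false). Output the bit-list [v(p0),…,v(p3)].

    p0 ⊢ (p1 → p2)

Enumerate valuations to refute Γ ⊢ Δ:
  v=0000: Γ:[p0=F] Δ:[(p1 → p2)=T] refutes=False
  v=0001: Γ:[p0=F] Δ:[(p1 → p2)=T] refutes=False
  v=0010: Γ:[p0=F] Δ:[(p1 → p2)=T] refutes=False
  v=0011: Γ:[p0=F] Δ:[(p1 → p2)=T] refutes=False
  v=0100: Γ:[p0=F] Δ:[(p1 → p2)=F] refutes=False
  v=0101: Γ:[p0=F] Δ:[(p1 → p2)=F] refutes=False
  v=0110: Γ:[p0=F] Δ:[(p1 → p2)=T] refutes=False
  v=0111: Γ:[p0=F] Δ:[(p1 → p2)=T] refutes=False
  v=1000: Γ:[p0=T] Δ:[(p1 → p2)=T] refutes=False
  v=1001: Γ:[p0=T] Δ:[(p1 → p2)=T] refutes=False
  v=1010: Γ:[p0=T] Δ:[(p1 → p2)=T] refutes=False
  v=1011: Γ:[p0=T] Δ:[(p1 → p2)=T] refutes=False
  v=1100: Γ:[p0=T] Δ:[(p1 → p2)=F] refutes=True  ← countermodel

Result: [1, 1, 0, 0]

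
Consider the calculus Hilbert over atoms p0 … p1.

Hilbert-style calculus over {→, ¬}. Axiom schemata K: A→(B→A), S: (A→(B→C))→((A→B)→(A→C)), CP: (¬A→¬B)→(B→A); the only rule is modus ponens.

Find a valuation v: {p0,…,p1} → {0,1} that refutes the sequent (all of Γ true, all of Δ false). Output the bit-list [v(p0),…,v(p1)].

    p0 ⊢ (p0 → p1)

Enumerate valuations to refute Γ ⊢ Δ:
  v=00: Γ:[p0=F] Δ:[(p0 → p1)=T] refutes=False
  v=01: Γ:[p0=F] Δ:[(p0 → p1)=T] refutes=False
  v=10: Γ:[p0=T] Δ:[(p0 → p1)=F] refutes=True  ← countermodel

Result: [1, 0]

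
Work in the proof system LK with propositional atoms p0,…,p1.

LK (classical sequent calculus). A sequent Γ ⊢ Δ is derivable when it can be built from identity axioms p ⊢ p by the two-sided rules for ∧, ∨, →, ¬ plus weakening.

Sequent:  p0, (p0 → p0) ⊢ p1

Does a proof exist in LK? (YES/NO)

Truth-table refutation:
  v=00: Γ:[p0=F, (p0 → p0)=T] Δ:[p1=F] refutes=False
  v=01: Γ:[p0=F, (p0 → p0)=T] Δ:[p1=T] refutes=False
  v=10: Γ:[p0=T, (p0 → p0)=T] Δ:[p1=F] refutes=True  ← countermodel

Result: NO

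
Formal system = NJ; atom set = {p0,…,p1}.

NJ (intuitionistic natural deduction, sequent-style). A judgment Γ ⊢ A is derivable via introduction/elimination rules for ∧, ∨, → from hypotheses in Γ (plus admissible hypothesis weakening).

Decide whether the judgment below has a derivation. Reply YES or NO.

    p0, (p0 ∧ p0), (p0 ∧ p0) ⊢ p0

Proof tree:
[Wk] p0, (p0 ∧ p0), (p0 ∧ p0) ⊢ p0
  [Wk] p0, (p0 ∧ p0) ⊢ p0
    [Ax] p0 ⊢ p0

Result: YES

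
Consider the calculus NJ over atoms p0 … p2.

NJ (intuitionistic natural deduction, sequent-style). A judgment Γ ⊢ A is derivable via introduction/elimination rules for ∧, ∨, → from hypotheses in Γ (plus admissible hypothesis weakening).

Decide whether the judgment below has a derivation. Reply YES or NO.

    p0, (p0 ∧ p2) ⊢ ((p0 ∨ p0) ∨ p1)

Derivation (root first):
[Wk] p0, (p0 ∧ p2) ⊢ ((p0 ∨ p0) ∨ p1)
  [∨I₁] p0 ⊢ ((p0 ∨ p0) ∨ p1)
    [∨I₂] p0 ⊢ (p0 ∨ p0)
      [Ax] p0 ⊢ p0

Result: YES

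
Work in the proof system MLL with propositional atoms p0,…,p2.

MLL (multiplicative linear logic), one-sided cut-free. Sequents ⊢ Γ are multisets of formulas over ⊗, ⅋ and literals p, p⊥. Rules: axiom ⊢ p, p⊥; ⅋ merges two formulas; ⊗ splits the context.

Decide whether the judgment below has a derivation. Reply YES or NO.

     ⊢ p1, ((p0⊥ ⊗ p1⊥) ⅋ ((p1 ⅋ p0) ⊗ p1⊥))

Derivation (root first):
[⅋]  ⊢ p1, ((p0⊥ ⊗ p1⊥) ⅋ ((p1 ⅋ p0) ⊗ p1⊥))
  [⊗]  ⊢ (p0⊥ ⊗ p1⊥), p1, ((p1 ⅋ p0) ⊗ p1⊥)
    [⅋]  ⊢ (p0⊥ ⊗ p1⊥), (p1 ⅋ p0)
      [⊗]  ⊢ p0, p1, (p0⊥ ⊗ p1⊥)
        [Ax]  ⊢ p0, p0⊥
        [Ax]  ⊢ p1, p1⊥
    [Ax]  ⊢ p1, p1⊥

Result: YES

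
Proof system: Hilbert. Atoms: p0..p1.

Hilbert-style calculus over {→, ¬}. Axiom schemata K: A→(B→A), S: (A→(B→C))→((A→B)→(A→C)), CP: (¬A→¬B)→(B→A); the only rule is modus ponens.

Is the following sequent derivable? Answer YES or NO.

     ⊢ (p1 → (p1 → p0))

Enumerate valuations to refute Γ ⊢ Δ:
  v=00: Γ:[] Δ:[(p1 → (p1 → p0))=T] refutes=False
  v=01: Γ:[] Δ:[(p1 → (p1 → p0))=F] refutes=True  ← countermodel

Result: NO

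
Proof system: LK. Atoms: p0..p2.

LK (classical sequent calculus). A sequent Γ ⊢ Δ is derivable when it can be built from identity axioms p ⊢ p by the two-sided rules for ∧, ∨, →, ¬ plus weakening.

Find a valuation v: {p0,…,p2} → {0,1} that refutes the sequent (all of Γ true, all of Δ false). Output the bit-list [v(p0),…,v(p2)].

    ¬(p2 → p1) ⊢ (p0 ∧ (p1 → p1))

Enumerate valuations to refute Γ ⊢ Δ:
  v=000: Γ:[¬(p2 → p1)=F] Δ:[(p0 ∧ (p1 → p1))=F] refutes=False
  v=001: Γ:[¬(p2 → p1)=T] Δ:[(p0 ∧ (p1 → p1))=F] refutes=True  ← countermodel

Result: [0, 0, 1]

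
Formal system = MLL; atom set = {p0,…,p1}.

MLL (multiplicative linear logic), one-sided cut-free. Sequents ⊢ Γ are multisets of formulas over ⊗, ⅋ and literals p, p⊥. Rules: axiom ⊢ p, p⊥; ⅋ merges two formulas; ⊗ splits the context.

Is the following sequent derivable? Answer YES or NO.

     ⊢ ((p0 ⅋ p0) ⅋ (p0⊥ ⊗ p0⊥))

Proof tree:
[⅋]  ⊢ ((p0 ⅋ p0) ⅋ (p0⊥ ⊗ p0⊥))
  [⅋]  ⊢ (p0⊥ ⊗ p0⊥), (p0 ⅋ p0)
    [⊗]  ⊢ p0, p0, (p0⊥ ⊗ p0⊥)
      [Ax]  ⊢ p0, p0⊥
      [Ax]  ⊢ p0, p0⊥

Result: YES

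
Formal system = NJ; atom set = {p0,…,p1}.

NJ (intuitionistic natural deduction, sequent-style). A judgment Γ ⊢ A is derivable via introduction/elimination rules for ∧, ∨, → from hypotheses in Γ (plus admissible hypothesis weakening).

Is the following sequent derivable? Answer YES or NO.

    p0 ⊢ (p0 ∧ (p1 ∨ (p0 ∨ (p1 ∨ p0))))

Proof tree:
[∧I] p0 ⊢ (p0 ∧ (p1 ∨ (p0 ∨ (p1 ∨ p0))))
  [Ax] p0 ⊢ p0
  [∨I₂] p0 ⊢ (p1 ∨ (p0 ∨ (p1 ∨ p0)))
    [∨I₂] p0 ⊢ (p0 ∨ (p1 ∨ p0))
      [∨I₂] p0 ⊢ (p1 ∨ p0)
        [Ax] p0 ⊢ p0

Result: YES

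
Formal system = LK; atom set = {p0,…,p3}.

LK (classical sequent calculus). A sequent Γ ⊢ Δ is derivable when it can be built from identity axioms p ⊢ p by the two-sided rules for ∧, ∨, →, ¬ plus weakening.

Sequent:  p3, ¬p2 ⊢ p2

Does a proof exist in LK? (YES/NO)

Search for a countermodel by truth-table:
  v=0000: Γ:[p3=F, ¬p2=T] Δ:[p2=F] refutes=False
  v=0001: Γ:[p3=T, ¬p2=T] Δ:[p2=F] refutes=True  ← countermodel

Result: NO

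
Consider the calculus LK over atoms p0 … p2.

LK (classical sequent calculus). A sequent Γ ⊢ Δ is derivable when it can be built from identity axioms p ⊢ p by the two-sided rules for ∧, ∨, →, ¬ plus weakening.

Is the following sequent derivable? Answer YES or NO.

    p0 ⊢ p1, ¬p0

Truth-table refutation:
  v=000: Γ:[p0=F] Δ:[p1=F, ¬p0=T] refutes=False
  v=001: Γ:[p0=F] Δ:[p1=F, ¬p0=T] refutes=False
  v=010: Γ:[p0=F] Δ:[p1=T, ¬p0=T] refutes=False
  v=011: Γ:[p0=F] Δ:[p1=T, ¬p0=T] refutes=False
  v=100: Γ:[p0=T] Δ:[p1=F, ¬p0=F] refutes=True  ← countermodel

Result: NO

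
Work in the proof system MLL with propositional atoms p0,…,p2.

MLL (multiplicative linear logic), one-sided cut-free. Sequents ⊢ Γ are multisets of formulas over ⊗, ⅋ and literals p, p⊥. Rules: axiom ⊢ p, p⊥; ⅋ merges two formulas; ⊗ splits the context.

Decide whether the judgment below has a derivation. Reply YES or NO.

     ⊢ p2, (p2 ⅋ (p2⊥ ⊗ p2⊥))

Derivation (root first):
[⅋]  ⊢ p2, (p2 ⅋ (p2⊥ ⊗ p2⊥))
  [⊗]  ⊢ p2, p2, (p2⊥ ⊗ p2⊥)
    [Ax]  ⊢ p2, p2⊥
    [Ax]  ⊢ p2, p2⊥

Result: YES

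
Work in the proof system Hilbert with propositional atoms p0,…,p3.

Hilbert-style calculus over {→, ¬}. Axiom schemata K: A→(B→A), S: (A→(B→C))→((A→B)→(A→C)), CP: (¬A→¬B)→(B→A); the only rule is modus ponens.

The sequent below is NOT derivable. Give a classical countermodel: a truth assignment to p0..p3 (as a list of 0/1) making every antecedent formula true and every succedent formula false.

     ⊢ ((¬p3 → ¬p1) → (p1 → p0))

Truth-table refutation:
  v=0000: Γ:[] Δ:[((¬p3 → ¬p1) → (p1 → p0))=T] refutes=False
  v=0001: Γ:[] Δ:[((¬p3 → ¬p1) → (p1 → p0))=T] refutes=False
  v=0010: Γ:[] Δ:[((¬p3 → ¬p1) → (p1 → p0))=T] refutes=False
  v=0011: Γ:[] Δ:[((¬p3 → ¬p1) → (p1 → p0))=T] refutes=False
  v=0100: Γ:[] Δ:[((¬p3 → ¬p1) → (p1 → p0))=T] refutes=False
  v=0101: Γ:[] Δ:[((¬p3 → ¬p1) → (p1 → p0))=F] refutes=True  ← countermodel

Result: [0, 1, 0, 1]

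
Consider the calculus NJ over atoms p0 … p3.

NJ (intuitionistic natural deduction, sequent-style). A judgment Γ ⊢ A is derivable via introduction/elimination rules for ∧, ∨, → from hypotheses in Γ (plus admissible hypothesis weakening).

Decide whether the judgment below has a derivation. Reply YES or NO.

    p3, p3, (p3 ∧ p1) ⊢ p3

Derivation trace:
[Wk] p3, p3, (p3 ∧ p1) ⊢ p3
  [Wk] p3, p3 ⊢ p3
    [Ax] p3 ⊢ p3

Result: YES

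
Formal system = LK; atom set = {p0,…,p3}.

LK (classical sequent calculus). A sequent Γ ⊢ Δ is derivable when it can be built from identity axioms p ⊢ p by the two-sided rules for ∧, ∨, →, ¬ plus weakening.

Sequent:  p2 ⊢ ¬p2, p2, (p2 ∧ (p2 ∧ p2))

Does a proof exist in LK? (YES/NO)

Derivation (root first):
[∧R] p2 ⊢ ¬p2, p2, (p2 ∧ (p2 ∧ p2))
  [WR]  ⊢ p2, ¬p2, p2
    [¬R]  ⊢ p2, ¬p2
      [Ax] p2 ⊢ p2
  [∧R] p2 ⊢ ¬p2, p2, (p2 ∧ p2)
    [Ax] p2 ⊢ p2
    [WR]  ⊢ p2, ¬p2, p2
      [¬R]  ⊢ p2, ¬p2
        [Ax] p2 ⊢ p2

Result: YES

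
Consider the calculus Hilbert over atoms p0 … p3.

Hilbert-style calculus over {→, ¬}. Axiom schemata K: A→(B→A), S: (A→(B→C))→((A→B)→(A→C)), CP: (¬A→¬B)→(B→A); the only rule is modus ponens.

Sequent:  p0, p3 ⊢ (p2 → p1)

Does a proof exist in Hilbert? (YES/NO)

Search for a countermodel by truth-table:
  v=0000: Γ:[p0=F, p3=F] Δ:[(p2 → p1)=T] refutes=False
  v=0001: Γ:[p0=F, p3=T] Δ:[(p2 → p1)=T] refutes=False
  v=0010: Γ:[p0=F, p3=F] Δ:[(p2 → p1)=F] refutes=False
  v=0011: Γ:[p0=F, p3=T] Δ:[(p2 → p1)=F] refutes=False
  v=0100: Γ:[p0=F, p3=F] Δ:[(p2 → p1)=T] refutes=False
  v=0101: Γ:[p0=F, p3=T] Δ:[(p2 → p1)=T] refutes=False
  v=0110: Γ:[p0=F, p3=F] Δ:[(p2 → p1)=T] refutes=False
  v=0111: Γ:[p0=F, p3=T] Δ:[(p2 → p1)=T] refutes=False
  v=1000: Γ:[p0=T, p3=F] Δ:[(p2 → p1)=T] refutes=False
  v=1001: Γ:[p0=T, p3=T] Δ:[(p2 → p1)=T] refutes=False
  v=1010: Γ:[p0=T, p3=F] Δ:[(p2 → p1)=F] refutes=False
  v=1011: Γ:[p0=T, p3=T] Δ:[(p2 → p1)=F] refutes=True  ← countermodel

Result: NO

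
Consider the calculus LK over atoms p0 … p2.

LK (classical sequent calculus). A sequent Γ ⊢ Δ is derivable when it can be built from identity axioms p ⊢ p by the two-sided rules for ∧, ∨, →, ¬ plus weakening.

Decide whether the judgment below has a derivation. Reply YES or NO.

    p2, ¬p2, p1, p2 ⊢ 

Derivation trace:
[WL] p2, ¬p2, p1, p2 ⊢ 
  [WL] p2, ¬p2, p1 ⊢ 
    [¬L] p2, ¬p2 ⊢ 
      [Ax] p2 ⊢ p2

Result: YES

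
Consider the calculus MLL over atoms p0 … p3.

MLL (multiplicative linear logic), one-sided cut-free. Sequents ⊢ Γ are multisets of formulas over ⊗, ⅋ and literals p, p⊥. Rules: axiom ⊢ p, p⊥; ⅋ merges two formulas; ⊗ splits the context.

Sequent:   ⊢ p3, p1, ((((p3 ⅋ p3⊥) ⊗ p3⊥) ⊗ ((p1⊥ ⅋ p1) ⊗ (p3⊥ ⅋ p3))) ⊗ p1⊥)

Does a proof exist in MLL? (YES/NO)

Derivation (root first):
[⊗]  ⊢ p3, p1, ((((p3 ⅋ p3⊥) ⊗ p3⊥) ⊗ ((p1⊥ ⅋ p1) ⊗ (p3⊥ ⅋ p3))) ⊗ p1⊥)
  [⊗]  ⊢ p3, (((p3 ⅋ p3⊥) ⊗ p3⊥) ⊗ ((p1⊥ ⅋ p1) ⊗ (p3⊥ ⅋ p3)))
    [⊗]  ⊢ p3, ((p3 ⅋ p3⊥) ⊗ p3⊥)
      [⅋]  ⊢ (p3 ⅋ p3⊥)
        [Ax]  ⊢ p3, p3⊥
      [Ax]  ⊢ p3, p3⊥
    [⊗]  ⊢ ((p1⊥ ⅋ p1) ⊗ (p3⊥ ⅋ p3))
      [⅋]  ⊢ (p1⊥ ⅋ p1)
        [Ax]  ⊢ p1, p1⊥
      [⅋]  ⊢ (p3⊥ ⅋ p3)
        [Ax]  ⊢ p3, p3⊥
  [Ax]  ⊢ p1, p1⊥

Result: YES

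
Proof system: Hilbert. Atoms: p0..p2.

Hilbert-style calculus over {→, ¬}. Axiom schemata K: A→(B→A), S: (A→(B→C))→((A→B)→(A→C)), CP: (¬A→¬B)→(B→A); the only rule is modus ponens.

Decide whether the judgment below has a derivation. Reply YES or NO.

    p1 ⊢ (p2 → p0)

Enumerate valuations to refute Γ ⊢ Δ:
  v=000: Γ:[p1=F] Δ:[(p2 → p0)=T] refutes=False
  v=001: Γ:[p1=F] Δ:[(p2 → p0)=F] refutes=False
  v=010: Γ:[p1=T] Δ:[(p2 → p0)=T] refutes=False
  v=011: Γ:[p1=T] Δ:[(p2 → p0)=F] refutes=True  ← countermodel

Result: NO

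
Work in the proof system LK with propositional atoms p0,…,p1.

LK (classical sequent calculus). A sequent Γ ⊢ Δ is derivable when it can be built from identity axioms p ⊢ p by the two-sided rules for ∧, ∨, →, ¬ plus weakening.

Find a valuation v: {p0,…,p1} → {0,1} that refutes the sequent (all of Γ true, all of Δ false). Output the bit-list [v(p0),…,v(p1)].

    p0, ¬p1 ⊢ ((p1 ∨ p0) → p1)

Search for a countermodel by truth-table:
  v=00: Γ:[p0=F, ¬p1=T] Δ:[((p1 ∨ p0) → p1)=T] refutes=False
  v=01: Γ:[p0=F, ¬p1=F] Δ:[((p1 ∨ p0) → p1)=T] refutes=False
  v=10: Γ:[p0=T, ¬p1=T] Δ:[((p1 ∨ p0) → p1)=F] refutes=True  ← countermodel

Result: [1, 0]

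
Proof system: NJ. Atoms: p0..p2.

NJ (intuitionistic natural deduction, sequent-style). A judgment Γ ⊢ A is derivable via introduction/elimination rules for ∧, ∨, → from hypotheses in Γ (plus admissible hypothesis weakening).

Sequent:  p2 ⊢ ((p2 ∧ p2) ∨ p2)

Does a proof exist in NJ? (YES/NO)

Proof tree:
[∨I₁] p2 ⊢ ((p2 ∧ p2) ∨ p2)
  [∧I] p2 ⊢ (p2 ∧ p2)
    [Ax] p2 ⊢ p2
    [Wk] p2, p2 ⊢ p2
      [Ax] p2 ⊢ p2

Result: YES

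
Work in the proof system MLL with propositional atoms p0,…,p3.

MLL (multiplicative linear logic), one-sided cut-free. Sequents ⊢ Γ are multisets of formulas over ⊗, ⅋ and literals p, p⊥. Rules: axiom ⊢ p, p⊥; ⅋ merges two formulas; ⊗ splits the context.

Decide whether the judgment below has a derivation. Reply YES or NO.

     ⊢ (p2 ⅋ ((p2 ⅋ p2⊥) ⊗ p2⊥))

Derivation (root first):
[⅋]  ⊢ (p2 ⅋ ((p2 ⅋ p2⊥) ⊗ p2⊥))
  [⊗]  ⊢ p2, ((p2 ⅋ p2⊥) ⊗ p2⊥)
    [⅋]  ⊢ (p2 ⅋ p2⊥)
      [Ax]  ⊢ p2, p2⊥
    [Ax]  ⊢ p2, p2⊥

Result: YES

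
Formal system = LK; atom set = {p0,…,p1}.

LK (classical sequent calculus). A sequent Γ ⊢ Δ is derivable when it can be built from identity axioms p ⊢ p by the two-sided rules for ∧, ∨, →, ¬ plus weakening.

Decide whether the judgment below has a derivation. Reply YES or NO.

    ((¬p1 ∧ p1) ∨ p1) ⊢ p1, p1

Derivation trace:
[WR] ((¬p1 ∧ p1) ∨ p1) ⊢ p1, p1
  [∨L] ((¬p1 ∧ p1) ∨ p1) ⊢ p1
    [∧L] (¬p1 ∧ p1) ⊢ 
      [¬L] p1, ¬p1 ⊢ 
        [Ax] p1 ⊢ p1
    [Ax] p1 ⊢ p1

Result: YES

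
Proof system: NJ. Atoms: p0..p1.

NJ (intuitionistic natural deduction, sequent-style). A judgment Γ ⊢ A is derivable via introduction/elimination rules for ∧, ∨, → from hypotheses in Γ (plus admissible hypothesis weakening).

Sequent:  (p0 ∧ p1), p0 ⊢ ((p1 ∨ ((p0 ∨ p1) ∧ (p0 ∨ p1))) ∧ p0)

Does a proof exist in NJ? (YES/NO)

Derivation trace:
[∧I] (p0 ∧ p1), p0 ⊢ ((p1 ∨ ((p0 ∨ p1) ∧ (p0 ∨ p1))) ∧ p0)
  [∨I₂] p0 ⊢ (p1 ∨ ((p0 ∨ p1) ∧ (p0 ∨ p1)))
    [∧I] p0 ⊢ ((p0 ∨ p1) ∧ (p0 ∨ p1))
      [∨I₁] p0 ⊢ (p0 ∨ p1)
        [Ax] p0 ⊢ p0
      [∨I₁] p0 ⊢ (p0 ∨ p1)
        [Ax] p0 ⊢ p0
  [Wk] p0, (p0 ∧ p1) ⊢ p0
    [Ax] p0 ⊢ p0

Result: YES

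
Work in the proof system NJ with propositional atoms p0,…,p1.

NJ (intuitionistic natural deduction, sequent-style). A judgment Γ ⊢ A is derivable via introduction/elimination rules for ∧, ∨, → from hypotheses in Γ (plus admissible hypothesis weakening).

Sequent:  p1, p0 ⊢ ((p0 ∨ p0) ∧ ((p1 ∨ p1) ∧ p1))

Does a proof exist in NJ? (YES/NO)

Derivation (root first):
[∧I] p1, p0 ⊢ ((p0 ∨ p0) ∧ ((p1 ∨ p1) ∧ p1))
  [∨I₁] p0 ⊢ (p0 ∨ p0)
    [Ax] p0 ⊢ p0
  [∧I] p1 ⊢ ((p1 ∨ p1) ∧ p1)
    [∨I₁] p1 ⊢ (p1 ∨ p1)
      [Ax] p1 ⊢ p1
    [Ax] p1 ⊢ p1

Result: YES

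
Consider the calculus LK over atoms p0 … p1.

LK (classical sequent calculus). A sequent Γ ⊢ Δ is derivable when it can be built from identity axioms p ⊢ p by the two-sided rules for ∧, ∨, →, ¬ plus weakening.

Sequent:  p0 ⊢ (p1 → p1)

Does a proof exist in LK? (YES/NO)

Proof tree:
[→R] p0 ⊢ (p1 → p1)
  [WL] p1, p0 ⊢ p1
    [Ax] p1 ⊢ p1

Result: YES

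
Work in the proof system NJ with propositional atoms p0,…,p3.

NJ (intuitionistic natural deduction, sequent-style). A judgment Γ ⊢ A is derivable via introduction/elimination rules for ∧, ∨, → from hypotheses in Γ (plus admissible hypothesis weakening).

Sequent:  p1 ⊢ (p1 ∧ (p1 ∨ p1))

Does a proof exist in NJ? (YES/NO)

Derivation trace:
[∧I] p1 ⊢ (p1 ∧ (p1 ∨ p1))
  [Ax] p1 ⊢ p1
  [∨I₁] p1 ⊢ (p1 ∨ p1)
    [Ax] p1 ⊢ p1

Result: YES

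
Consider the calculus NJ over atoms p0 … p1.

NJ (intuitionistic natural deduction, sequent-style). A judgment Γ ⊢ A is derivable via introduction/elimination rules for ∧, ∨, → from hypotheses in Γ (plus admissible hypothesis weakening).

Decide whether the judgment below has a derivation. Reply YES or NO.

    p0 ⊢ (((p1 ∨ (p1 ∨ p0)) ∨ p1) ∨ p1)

Derivation (root first):
[∨I₁] p0 ⊢ (((p1 ∨ (p1 ∨ p0)) ∨ p1) ∨ p1)
  [∨I₁] p0 ⊢ ((p1 ∨ (p1 ∨ p0)) ∨ p1)
    [∨I₂] p0 ⊢ (p1 ∨ (p1 ∨ p0))
      [∨I₂] p0 ⊢ (p1 ∨ p0)
        [Ax] p0 ⊢ p0

Result: YES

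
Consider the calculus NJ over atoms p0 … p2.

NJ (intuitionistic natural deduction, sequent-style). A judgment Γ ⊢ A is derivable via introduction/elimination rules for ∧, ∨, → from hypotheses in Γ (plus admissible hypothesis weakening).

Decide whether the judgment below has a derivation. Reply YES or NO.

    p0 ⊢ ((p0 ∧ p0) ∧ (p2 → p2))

Derivation (root first):
[∧I] p0 ⊢ ((p0 ∧ p0) ∧ (p2 → p2))
  [∧I] p0 ⊢ (p0 ∧ p0)
    [Ax] p0 ⊢ p0
    [Ax] p0 ⊢ p0
  [→I]  ⊢ (p2 → p2)
    [Ax] p2 ⊢ p2

Result: YES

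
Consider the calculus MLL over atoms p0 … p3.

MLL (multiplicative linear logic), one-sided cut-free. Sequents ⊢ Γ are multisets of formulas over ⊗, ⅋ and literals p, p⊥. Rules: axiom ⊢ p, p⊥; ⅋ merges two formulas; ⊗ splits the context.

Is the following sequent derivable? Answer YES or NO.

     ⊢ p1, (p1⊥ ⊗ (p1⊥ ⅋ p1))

Proof tree:
[⊗]  ⊢ p1, (p1⊥ ⊗ (p1⊥ ⅋ p1))
  [Ax]  ⊢ p1, p1⊥
  [⅋]  ⊢ (p1⊥ ⅋ p1)
    [Ax]  ⊢ p1, p1⊥

Result: YES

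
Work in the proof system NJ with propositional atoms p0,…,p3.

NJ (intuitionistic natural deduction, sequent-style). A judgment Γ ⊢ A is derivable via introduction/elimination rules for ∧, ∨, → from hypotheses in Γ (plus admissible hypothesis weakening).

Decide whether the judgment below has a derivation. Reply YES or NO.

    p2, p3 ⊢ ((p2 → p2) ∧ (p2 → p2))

Proof tree:
[∧I] p2, p3 ⊢ ((p2 → p2) ∧ (p2 → p2))
  [Wk] p3 ⊢ (p2 → p2)
    [→I]  ⊢ (p2 → p2)
      [Ax] p2 ⊢ p2
  [Wk] p2 ⊢ (p2 → p2)
    [→I]  ⊢ (p2 → p2)
      [Ax] p2 ⊢ p2

Result: YES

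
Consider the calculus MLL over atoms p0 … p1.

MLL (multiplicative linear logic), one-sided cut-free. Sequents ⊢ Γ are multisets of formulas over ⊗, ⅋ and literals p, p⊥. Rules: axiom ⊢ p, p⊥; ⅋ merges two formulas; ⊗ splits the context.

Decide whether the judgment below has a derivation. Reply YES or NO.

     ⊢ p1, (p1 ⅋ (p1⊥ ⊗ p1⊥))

Derivation trace:
[⅋]  ⊢ p1, (p1 ⅋ (p1⊥ ⊗ p1⊥))
  [⊗]  ⊢ p1, p1, (p1⊥ ⊗ p1⊥)
    [Ax]  ⊢ p1, p1⊥
    [Ax]  ⊢ p1, p1⊥

Result: YES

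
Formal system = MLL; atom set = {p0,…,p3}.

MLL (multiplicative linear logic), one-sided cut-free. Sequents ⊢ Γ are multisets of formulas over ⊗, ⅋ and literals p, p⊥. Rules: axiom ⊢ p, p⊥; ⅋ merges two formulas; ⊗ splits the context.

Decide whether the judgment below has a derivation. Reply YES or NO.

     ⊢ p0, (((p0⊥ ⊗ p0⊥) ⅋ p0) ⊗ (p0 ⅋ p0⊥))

Derivation trace:
[⊗]  ⊢ p0, (((p0⊥ ⊗ p0⊥) ⅋ p0) ⊗ (p0 ⅋ p0⊥))
  [⅋]  ⊢ p0, ((p0⊥ ⊗ p0⊥) ⅋ p0)
    [⊗]  ⊢ p0, p0, (p0⊥ ⊗ p0⊥)
      [Ax]  ⊢ p0, p0⊥
      [Ax]  ⊢ p0, p0⊥
  [⅋]  ⊢ (p0 ⅋ p0⊥)
    [Ax]  ⊢ p0, p0⊥

Result: YES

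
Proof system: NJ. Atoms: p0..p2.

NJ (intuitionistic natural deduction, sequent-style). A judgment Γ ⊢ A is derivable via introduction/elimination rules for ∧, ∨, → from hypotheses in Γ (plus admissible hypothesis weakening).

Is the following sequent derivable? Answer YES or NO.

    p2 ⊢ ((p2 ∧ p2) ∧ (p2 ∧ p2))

Derivation (root first):
[∧I] p2 ⊢ ((p2 ∧ p2) ∧ (p2 ∧ p2))
  [∧I] p2 ⊢ (p2 ∧ p2)
    [Ax] p2 ⊢ p2
    [Ax] p2 ⊢ p2
  [∧I] p2 ⊢ (p2 ∧ p2)
    [Ax] p2 ⊢ p2
    [Ax] p2 ⊢ p2

Result: YES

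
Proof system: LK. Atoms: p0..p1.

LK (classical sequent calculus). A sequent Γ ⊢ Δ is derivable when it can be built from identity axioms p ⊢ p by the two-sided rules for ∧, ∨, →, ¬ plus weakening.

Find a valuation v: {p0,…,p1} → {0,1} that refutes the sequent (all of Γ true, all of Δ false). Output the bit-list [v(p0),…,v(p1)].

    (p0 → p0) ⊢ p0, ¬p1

Truth-table refutation:
  v=00: Γ:[(p0 → p0)=T] Δ:[p0=F, ¬p1=T] refutes=False
  v=01: Γ:[(p0 → p0)=T] Δ:[p0=F, ¬p1=F] refutes=True  ← countermodel

Result: [0, 1]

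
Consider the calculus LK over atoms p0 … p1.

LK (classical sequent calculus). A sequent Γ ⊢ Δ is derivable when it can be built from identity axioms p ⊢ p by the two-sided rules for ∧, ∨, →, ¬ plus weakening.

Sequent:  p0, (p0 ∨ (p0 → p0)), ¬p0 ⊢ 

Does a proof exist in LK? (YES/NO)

Derivation (root first):
[¬L] p0, (p0 ∨ (p0 → p0)), ¬p0 ⊢ 
  [∨L] p0, (p0 ∨ (p0 → p0)) ⊢ p0
    [Ax] p0 ⊢ p0
    [→L] p0, (p0 → p0) ⊢ p0
      [Ax] p0 ⊢ p0
      [Ax] p0 ⊢ p0

Result: YES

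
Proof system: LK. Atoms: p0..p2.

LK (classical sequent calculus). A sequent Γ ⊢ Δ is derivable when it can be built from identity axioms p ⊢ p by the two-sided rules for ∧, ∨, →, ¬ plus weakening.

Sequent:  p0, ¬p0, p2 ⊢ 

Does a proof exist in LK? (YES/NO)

Derivation trace:
[WL] p0, ¬p0, p2 ⊢ 
  [¬L] p0, ¬p0 ⊢ 
    [Ax] p0 ⊢ p0

Result: YES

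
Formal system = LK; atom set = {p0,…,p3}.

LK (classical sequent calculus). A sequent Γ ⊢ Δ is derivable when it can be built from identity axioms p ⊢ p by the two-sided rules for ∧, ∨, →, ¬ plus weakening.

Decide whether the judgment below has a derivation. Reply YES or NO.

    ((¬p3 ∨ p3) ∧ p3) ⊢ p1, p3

Proof tree:
[∧L] ((¬p3 ∨ p3) ∧ p3) ⊢ p1, p3
  [∨L] p3, (¬p3 ∨ p3) ⊢ p1, p3
    [¬L] p3, ¬p3 ⊢ p1
      [WR] p3 ⊢ p3, p1
        [Ax] p3 ⊢ p3
    [WR] p3 ⊢ p3, p1
      [Ax] p3 ⊢ p3

Result: YES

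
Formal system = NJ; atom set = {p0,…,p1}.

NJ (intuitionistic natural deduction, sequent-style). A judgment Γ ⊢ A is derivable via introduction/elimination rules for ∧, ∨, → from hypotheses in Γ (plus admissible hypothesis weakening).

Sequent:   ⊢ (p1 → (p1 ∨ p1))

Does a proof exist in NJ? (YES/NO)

Derivation (root first):
[→I]  ⊢ (p1 → (p1 ∨ p1))
  [∨I₂] p1 ⊢ (p1 ∨ p1)
    [Ax] p1 ⊢ p1

Result: YES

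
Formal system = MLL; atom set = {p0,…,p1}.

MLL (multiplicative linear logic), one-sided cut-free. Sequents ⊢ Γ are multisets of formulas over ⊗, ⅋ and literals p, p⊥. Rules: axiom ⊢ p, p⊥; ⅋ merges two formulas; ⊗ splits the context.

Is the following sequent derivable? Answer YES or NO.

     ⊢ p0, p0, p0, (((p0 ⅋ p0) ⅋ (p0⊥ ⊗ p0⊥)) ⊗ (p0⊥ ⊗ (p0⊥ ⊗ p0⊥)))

Derivation (root first):
[⊗]  ⊢ p0, p0, p0, (((p0 ⅋ p0) ⅋ (p0⊥ ⊗ p0⊥)) ⊗ (p0⊥ ⊗ (p0⊥ ⊗ p0⊥)))
  [⅋]  ⊢ ((p0 ⅋ p0) ⅋ (p0⊥ ⊗ p0⊥))
    [⅋]  ⊢ (p0⊥ ⊗ p0⊥), (p0 ⅋ p0)
      [⊗]  ⊢ p0, p0, (p0⊥ ⊗ p0⊥)
        [Ax]  ⊢ p0, p0⊥
        [Ax]  ⊢ p0, p0⊥
  [⊗]  ⊢ p0, p0, p0, (p0⊥ ⊗ (p0⊥ ⊗ p0⊥))
    [Ax]  ⊢ p0, p0⊥
    [⊗]  ⊢ p0, p0, (p0⊥ ⊗ p0⊥)
      [Ax]  ⊢ p0, p0⊥
      [Ax]  ⊢ p0, p0⊥

Result: YES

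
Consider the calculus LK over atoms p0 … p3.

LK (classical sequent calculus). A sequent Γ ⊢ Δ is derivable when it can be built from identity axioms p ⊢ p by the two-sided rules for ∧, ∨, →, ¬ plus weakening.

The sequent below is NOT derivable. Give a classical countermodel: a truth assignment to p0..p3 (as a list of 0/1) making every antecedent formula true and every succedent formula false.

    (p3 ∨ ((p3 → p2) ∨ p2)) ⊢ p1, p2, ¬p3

Search for a countermodel by truth-table:
  v=0000: Γ:[(p3 ∨ ((p3 → p2) ∨ p2))=T] Δ:[p1=F, p2=F, ¬p3=T] refutes=False
  v=0001: Γ:[(p3 ∨ ((p3 → p2) ∨ p2))=T] Δ:[p1=F, p2=F, ¬p3=F] refutes=True  ← countermodel

Result: [0, 0, 0, 1]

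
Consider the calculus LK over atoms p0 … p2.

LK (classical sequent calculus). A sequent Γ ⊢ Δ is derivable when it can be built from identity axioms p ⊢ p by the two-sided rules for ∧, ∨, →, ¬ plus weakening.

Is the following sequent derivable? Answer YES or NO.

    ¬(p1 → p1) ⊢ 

Proof tree:
[¬L] ¬(p1 → p1) ⊢ 
  [→R]  ⊢ (p1 → p1)
    [Ax] p1 ⊢ p1

Result: YES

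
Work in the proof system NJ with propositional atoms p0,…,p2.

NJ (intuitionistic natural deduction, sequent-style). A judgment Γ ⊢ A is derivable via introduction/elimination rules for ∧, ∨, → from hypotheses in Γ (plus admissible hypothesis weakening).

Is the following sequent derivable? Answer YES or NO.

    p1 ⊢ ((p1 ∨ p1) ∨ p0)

Derivation (root first):
[∨I₁] p1 ⊢ ((p1 ∨ p1) ∨ p0)
  [∨I₁] p1 ⊢ (p1 ∨ p1)
    [Ax] p1 ⊢ p1

Result: YES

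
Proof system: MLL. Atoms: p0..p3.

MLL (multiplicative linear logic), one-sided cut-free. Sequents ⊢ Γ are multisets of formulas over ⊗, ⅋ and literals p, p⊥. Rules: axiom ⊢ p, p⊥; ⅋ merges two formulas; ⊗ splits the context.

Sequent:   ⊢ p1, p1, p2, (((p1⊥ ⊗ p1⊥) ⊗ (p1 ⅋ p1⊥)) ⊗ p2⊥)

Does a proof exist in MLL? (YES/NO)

Proof tree:
[⊗]  ⊢ p1, p1, p2, (((p1⊥ ⊗ p1⊥) ⊗ (p1 ⅋ p1⊥)) ⊗ p2⊥)
  [⊗]  ⊢ p1, p1, ((p1⊥ ⊗ p1⊥) ⊗ (p1 ⅋ p1⊥))
    [⊗]  ⊢ p1, p1, (p1⊥ ⊗ p1⊥)
      [Ax]  ⊢ p1, p1⊥
      [Ax]  ⊢ p1, p1⊥
    [⅋]  ⊢ (p1 ⅋ p1⊥)
      [Ax]  ⊢ p1, p1⊥
  [Ax]  ⊢ p2, p2⊥

Result: YES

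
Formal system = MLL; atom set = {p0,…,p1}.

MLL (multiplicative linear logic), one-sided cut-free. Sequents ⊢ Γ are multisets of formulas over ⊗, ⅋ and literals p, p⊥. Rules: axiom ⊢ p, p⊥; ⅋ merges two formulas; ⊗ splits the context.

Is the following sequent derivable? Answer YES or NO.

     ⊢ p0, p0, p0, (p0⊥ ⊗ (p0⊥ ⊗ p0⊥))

Derivation (root first):
[⊗]  ⊢ p0, p0, p0, (p0⊥ ⊗ (p0⊥ ⊗ p0⊥))
  [Ax]  ⊢ p0, p0⊥
  [⊗]  ⊢ p0, p0, (p0⊥ ⊗ p0⊥)
    [Ax]  ⊢ p0, p0⊥
    [Ax]  ⊢ p0, p0⊥

Result: YES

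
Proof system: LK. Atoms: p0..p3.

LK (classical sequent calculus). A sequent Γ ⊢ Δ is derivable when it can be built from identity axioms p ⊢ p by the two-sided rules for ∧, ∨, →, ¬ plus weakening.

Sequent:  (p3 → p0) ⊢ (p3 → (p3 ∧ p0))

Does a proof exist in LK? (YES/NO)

Derivation (root first):
[→R] (p3 → p0) ⊢ (p3 → (p3 ∧ p0))
  [→L] p3, (p3 → p0) ⊢ (p3 ∧ p0)
    [Ax] p3 ⊢ p3
    [∧R] p3, p0 ⊢ (p3 ∧ p0)
      [Ax] p3 ⊢ p3
      [Ax] p0 ⊢ p0

Result: YES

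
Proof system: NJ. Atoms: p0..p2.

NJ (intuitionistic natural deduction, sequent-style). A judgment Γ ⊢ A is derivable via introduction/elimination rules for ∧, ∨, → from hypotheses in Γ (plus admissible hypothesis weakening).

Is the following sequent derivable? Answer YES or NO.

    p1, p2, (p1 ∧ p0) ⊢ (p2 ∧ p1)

Derivation (root first):
[Wk] p1, p2, (p1 ∧ p0) ⊢ (p2 ∧ p1)
  [∧I] p1, p2 ⊢ (p2 ∧ p1)
    [Ax] p2 ⊢ p2
    [Ax] p1 ⊢ p1

Result: YES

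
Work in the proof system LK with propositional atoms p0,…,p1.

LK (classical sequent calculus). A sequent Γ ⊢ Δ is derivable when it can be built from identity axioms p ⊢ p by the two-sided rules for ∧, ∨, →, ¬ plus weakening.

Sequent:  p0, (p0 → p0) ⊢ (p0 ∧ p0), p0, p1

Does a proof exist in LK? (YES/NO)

Derivation (root first):
[WR] p0, (p0 → p0) ⊢ (p0 ∧ p0), p0, p1
  [→L] p0, (p0 → p0) ⊢ (p0 ∧ p0), p0
    [Ax] p0 ⊢ p0
    [WR] p0 ⊢ (p0 ∧ p0), p0
      [∧R] p0 ⊢ (p0 ∧ p0)
        [Ax] p0 ⊢ p0
        [Ax] p0 ⊢ p0

Result: YES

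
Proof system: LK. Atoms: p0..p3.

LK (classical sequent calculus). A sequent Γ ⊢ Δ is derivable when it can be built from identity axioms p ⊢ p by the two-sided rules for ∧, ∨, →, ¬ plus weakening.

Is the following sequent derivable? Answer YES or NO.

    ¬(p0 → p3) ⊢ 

Truth-table refutation:
  v=0000: Γ:[¬(p0 → p3)=F] Δ:[] refutes=False
  v=0001: Γ:[¬(p0 → p3)=F] Δ:[] refutes=False
  v=0010: Γ:[¬(p0 → p3)=F] Δ:[] refutes=False
  v=0011: Γ:[¬(p0 → p3)=F] Δ:[] refutes=False
  v=0100: Γ:[¬(p0 → p3)=F] Δ:[] refutes=False
  v=0101: Γ:[¬(p0 → p3)=F] Δ:[] refutes=False
  v=0110: Γ:[¬(p0 → p3)=F] Δ:[] refutes=False
  v=0111: Γ:[¬(p0 → p3)=F] Δ:[] refutes=False
  v=1000: Γ:[¬(p0 → p3)=T] Δ:[] refutes=True  ← countermodel

Result: NO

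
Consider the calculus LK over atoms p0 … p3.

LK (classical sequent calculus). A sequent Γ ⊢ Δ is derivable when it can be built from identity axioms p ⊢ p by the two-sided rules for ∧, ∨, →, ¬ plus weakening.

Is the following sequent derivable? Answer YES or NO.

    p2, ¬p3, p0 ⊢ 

Search for a countermodel by truth-table:
  v=0000: Γ:[p2=F, ¬p3=T, p0=F] Δ:[] refutes=False
  v=0001: Γ:[p2=F, ¬p3=F, p0=F] Δ:[] refutes=False
  v=0010: Γ:[p2=T, ¬p3=T, p0=F] Δ:[] refutes=False
  v=0011: Γ:[p2=T, ¬p3=F, p0=F] Δ:[] refutes=False
  v=0100: Γ:[p2=F, ¬p3=T, p0=F] Δ:[] refutes=False
  v=0101: Γ:[p2=F, ¬p3=F, p0=F] Δ:[] refutes=False
  v=0110: Γ:[p2=T, ¬p3=T, p0=F] Δ:[] refutes=False
  v=0111: Γ:[p2=T, ¬p3=F, p0=F] Δ:[] refutes=False
  v=1000: Γ:[p2=F, ¬p3=T, p0=T] Δ:[] refutes=False
  v=1001: Γ:[p2=F, ¬p3=F, p0=T] Δ:[] refutes=False
  v=1010: Γ:[p2=T, ¬p3=T, p0=T] Δ:[] refutes=True  ← countermodel

Result: NO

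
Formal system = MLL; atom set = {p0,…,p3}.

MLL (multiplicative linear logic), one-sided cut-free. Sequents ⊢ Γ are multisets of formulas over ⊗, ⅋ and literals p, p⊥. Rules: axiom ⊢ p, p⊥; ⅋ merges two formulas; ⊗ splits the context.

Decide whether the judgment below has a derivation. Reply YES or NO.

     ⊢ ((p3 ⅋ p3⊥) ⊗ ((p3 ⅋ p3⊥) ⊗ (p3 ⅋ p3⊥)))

Derivation trace:
[⊗]  ⊢ ((p3 ⅋ p3⊥) ⊗ ((p3 ⅋ p3⊥) ⊗ (p3 ⅋ p3⊥)))
  [⅋]  ⊢ (p3 ⅋ p3⊥)
    [Ax]  ⊢ p3, p3⊥
  [⊗]  ⊢ ((p3 ⅋ p3⊥) ⊗ (p3 ⅋ p3⊥))
    [⅋]  ⊢ (p3 ⅋ p3⊥)
      [Ax]  ⊢ p3, p3⊥
    [⅋]  ⊢ (p3 ⅋ p3⊥)
      [Ax]  ⊢ p3, p3⊥

Result: YES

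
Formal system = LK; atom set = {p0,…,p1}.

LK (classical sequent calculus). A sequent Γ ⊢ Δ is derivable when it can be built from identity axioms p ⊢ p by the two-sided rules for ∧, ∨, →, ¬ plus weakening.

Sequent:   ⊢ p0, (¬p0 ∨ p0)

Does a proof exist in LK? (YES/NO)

Derivation trace:
[∨R]  ⊢ p0, (¬p0 ∨ p0)
  [¬R]  ⊢ p0, p0, ¬p0
    [WR] p0 ⊢ p0, p0
      [Ax] p0 ⊢ p0

Result: YES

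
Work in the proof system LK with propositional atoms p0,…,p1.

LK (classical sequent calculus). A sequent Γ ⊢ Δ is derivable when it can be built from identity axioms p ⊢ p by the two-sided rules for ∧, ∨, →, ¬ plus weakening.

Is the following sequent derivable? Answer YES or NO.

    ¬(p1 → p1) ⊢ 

Proof tree:
[¬L] ¬(p1 → p1) ⊢ 
  [→R]  ⊢ (p1 → p1)
    [Ax] p1 ⊢ p1

Result: YES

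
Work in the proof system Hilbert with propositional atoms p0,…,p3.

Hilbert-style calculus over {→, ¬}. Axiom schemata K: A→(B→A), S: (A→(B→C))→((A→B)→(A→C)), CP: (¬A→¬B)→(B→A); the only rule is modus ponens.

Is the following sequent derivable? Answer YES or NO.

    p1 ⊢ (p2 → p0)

Truth-table refutation:
  v=0000: Γ:[p1=F] Δ:[(p2 → p0)=T] refutes=False
  v=0001: Γ:[p1=F] Δ:[(p2 → p0)=T] refutes=False
  v=0010: Γ:[p1=F] Δ:[(p2 → p0)=F] refutes=False
  v=0011: Γ:[p1=F] Δ:[(p2 → p0)=F] refutes=False
  v=0100: Γ:[p1=T] Δ:[(p2 → p0)=T] refutes=False
  v=0101: Γ:[p1=T] Δ:[(p2 → p0)=T] refutes=False
  v=0110: Γ:[p1=T] Δ:[(p2 → p0)=F] refutes=True  ← countermodel

Result: NO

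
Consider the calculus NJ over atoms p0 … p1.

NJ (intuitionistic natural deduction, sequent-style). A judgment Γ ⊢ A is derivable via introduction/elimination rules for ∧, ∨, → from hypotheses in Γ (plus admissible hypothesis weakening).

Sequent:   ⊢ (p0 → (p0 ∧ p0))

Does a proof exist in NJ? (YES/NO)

Proof tree:
[→I]  ⊢ (p0 → (p0 ∧ p0))
  [∧I] p0 ⊢ (p0 ∧ p0)
    [Ax] p0 ⊢ p0
    [Ax] p0 ⊢ p0

Result: YES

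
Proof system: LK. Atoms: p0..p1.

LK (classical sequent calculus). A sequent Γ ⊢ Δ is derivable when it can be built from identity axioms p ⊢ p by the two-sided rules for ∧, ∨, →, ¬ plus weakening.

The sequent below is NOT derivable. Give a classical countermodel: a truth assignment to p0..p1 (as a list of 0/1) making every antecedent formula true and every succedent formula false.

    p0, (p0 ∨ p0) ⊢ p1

Truth-table refutation:
  v=00: Γ:[p0=F, (p0 ∨ p0)=F] Δ:[p1=F] refutes=False
  v=01: Γ:[p0=F, (p0 ∨ p0)=F] Δ:[p1=T] refutes=False
  v=10: Γ:[p0=T, (p0 ∨ p0)=T] Δ:[p1=F] refutes=True  ← countermodel

Result: [1, 0]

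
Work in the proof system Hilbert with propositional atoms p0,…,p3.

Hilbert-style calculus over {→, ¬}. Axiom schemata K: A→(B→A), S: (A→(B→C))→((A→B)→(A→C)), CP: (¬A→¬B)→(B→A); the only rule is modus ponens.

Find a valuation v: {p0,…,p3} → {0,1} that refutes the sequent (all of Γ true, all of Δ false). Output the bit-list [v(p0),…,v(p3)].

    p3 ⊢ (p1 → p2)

Enumerate valuations to refute Γ ⊢ Δ:
  v=0000: Γ:[p3=F] Δ:[(p1 → p2)=T] refutes=False
  v=0001: Γ:[p3=T] Δ:[(p1 → p2)=T] refutes=False
  v=0010: Γ:[p3=F] Δ:[(p1 → p2)=T] refutes=False
  v=0011: Γ:[p3=T] Δ:[(p1 → p2)=T] refutes=False
  v=0100: Γ:[p3=F] Δ:[(p1 → p2)=F] refutes=False
  v=0101: Γ:[p3=T] Δ:[(p1 → p2)=F] refutes=True  ← countermodel

Result: [0, 1, 0, 1]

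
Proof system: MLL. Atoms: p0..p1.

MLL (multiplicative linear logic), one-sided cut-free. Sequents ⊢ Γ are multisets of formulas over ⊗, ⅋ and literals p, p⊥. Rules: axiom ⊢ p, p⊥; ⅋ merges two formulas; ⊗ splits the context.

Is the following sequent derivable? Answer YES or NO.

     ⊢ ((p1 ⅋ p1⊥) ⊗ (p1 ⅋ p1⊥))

Derivation (root first):
[⊗]  ⊢ ((p1 ⅋ p1⊥) ⊗ (p1 ⅋ p1⊥))
  [⅋]  ⊢ (p1 ⅋ p1⊥)
    [Ax]  ⊢ p1, p1⊥
  [⅋]  ⊢ (p1 ⅋ p1⊥)
    [Ax]  ⊢ p1, p1⊥

Result: YES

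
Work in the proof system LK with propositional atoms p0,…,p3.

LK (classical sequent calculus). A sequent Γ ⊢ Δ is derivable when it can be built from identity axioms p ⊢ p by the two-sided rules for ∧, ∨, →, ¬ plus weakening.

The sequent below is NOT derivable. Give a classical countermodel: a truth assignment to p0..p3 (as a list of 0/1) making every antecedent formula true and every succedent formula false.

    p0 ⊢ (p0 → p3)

Search for a countermodel by truth-table:
  v=0000: Γ:[p0=F] Δ:[(p0 → p3)=T] refutes=False
  v=0001: Γ:[p0=F] Δ:[(p0 → p3)=T] refutes=False
  v=0010: Γ:[p0=F] Δ:[(p0 → p3)=T] refutes=False
  v=0011: Γ:[p0=F] Δ:[(p0 → p3)=T] refutes=False
  v=0100: Γ:[p0=F] Δ:[(p0 → p3)=T] refutes=False
  v=0101: Γ:[p0=F] Δ:[(p0 → p3)=T] refutes=False
  v=0110: Γ:[p0=F] Δ:[(p0 → p3)=T] refutes=False
  v=0111: Γ:[p0=F] Δ:[(p0 → p3)=T] refutes=False
  v=1000: Γ:[p0=T] Δ:[(p0 → p3)=F] refutes=True  ← countermodel

Result: [1, 0, 0, 0]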